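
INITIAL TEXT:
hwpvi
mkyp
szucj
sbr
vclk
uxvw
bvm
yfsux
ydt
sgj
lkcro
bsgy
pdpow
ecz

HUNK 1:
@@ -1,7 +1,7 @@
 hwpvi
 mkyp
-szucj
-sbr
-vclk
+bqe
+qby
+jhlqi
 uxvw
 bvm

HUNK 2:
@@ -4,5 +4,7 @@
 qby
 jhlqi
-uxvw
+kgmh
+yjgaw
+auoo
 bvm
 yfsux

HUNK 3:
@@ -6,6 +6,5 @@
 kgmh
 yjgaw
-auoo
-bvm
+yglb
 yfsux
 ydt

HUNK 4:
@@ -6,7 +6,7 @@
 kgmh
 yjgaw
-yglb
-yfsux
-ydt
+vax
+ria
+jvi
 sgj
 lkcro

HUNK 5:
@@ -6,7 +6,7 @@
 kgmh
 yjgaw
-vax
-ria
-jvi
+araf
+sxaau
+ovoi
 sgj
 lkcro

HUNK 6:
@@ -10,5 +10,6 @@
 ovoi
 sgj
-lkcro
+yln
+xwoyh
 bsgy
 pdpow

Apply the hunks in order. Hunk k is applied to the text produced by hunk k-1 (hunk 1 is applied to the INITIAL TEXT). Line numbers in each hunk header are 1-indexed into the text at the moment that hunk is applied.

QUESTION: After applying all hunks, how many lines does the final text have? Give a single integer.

Hunk 1: at line 1 remove [szucj,sbr,vclk] add [bqe,qby,jhlqi] -> 14 lines: hwpvi mkyp bqe qby jhlqi uxvw bvm yfsux ydt sgj lkcro bsgy pdpow ecz
Hunk 2: at line 4 remove [uxvw] add [kgmh,yjgaw,auoo] -> 16 lines: hwpvi mkyp bqe qby jhlqi kgmh yjgaw auoo bvm yfsux ydt sgj lkcro bsgy pdpow ecz
Hunk 3: at line 6 remove [auoo,bvm] add [yglb] -> 15 lines: hwpvi mkyp bqe qby jhlqi kgmh yjgaw yglb yfsux ydt sgj lkcro bsgy pdpow ecz
Hunk 4: at line 6 remove [yglb,yfsux,ydt] add [vax,ria,jvi] -> 15 lines: hwpvi mkyp bqe qby jhlqi kgmh yjgaw vax ria jvi sgj lkcro bsgy pdpow ecz
Hunk 5: at line 6 remove [vax,ria,jvi] add [araf,sxaau,ovoi] -> 15 lines: hwpvi mkyp bqe qby jhlqi kgmh yjgaw araf sxaau ovoi sgj lkcro bsgy pdpow ecz
Hunk 6: at line 10 remove [lkcro] add [yln,xwoyh] -> 16 lines: hwpvi mkyp bqe qby jhlqi kgmh yjgaw araf sxaau ovoi sgj yln xwoyh bsgy pdpow ecz
Final line count: 16

Answer: 16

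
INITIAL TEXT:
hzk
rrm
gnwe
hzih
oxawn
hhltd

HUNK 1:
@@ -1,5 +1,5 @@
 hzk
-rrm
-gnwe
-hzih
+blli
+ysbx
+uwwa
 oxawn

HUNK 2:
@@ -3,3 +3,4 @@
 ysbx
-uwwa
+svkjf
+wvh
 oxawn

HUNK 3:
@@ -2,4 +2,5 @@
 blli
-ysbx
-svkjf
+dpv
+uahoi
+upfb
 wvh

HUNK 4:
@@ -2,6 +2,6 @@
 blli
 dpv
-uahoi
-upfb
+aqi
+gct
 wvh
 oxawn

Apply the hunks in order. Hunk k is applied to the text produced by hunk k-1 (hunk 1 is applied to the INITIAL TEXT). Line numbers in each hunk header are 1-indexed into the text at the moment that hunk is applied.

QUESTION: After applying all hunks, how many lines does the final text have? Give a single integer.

Answer: 8

Derivation:
Hunk 1: at line 1 remove [rrm,gnwe,hzih] add [blli,ysbx,uwwa] -> 6 lines: hzk blli ysbx uwwa oxawn hhltd
Hunk 2: at line 3 remove [uwwa] add [svkjf,wvh] -> 7 lines: hzk blli ysbx svkjf wvh oxawn hhltd
Hunk 3: at line 2 remove [ysbx,svkjf] add [dpv,uahoi,upfb] -> 8 lines: hzk blli dpv uahoi upfb wvh oxawn hhltd
Hunk 4: at line 2 remove [uahoi,upfb] add [aqi,gct] -> 8 lines: hzk blli dpv aqi gct wvh oxawn hhltd
Final line count: 8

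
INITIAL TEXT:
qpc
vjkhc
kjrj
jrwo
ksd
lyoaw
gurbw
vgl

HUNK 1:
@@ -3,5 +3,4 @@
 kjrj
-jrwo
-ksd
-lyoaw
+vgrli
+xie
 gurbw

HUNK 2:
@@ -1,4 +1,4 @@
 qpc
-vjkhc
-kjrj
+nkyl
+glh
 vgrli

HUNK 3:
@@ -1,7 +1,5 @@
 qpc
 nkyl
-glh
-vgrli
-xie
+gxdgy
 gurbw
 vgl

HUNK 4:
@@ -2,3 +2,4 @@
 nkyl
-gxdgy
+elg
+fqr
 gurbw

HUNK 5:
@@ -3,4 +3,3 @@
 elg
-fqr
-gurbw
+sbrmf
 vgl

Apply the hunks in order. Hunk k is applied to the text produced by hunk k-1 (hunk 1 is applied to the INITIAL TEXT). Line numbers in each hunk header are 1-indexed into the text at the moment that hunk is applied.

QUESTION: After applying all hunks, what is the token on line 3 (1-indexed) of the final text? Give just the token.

Answer: elg

Derivation:
Hunk 1: at line 3 remove [jrwo,ksd,lyoaw] add [vgrli,xie] -> 7 lines: qpc vjkhc kjrj vgrli xie gurbw vgl
Hunk 2: at line 1 remove [vjkhc,kjrj] add [nkyl,glh] -> 7 lines: qpc nkyl glh vgrli xie gurbw vgl
Hunk 3: at line 1 remove [glh,vgrli,xie] add [gxdgy] -> 5 lines: qpc nkyl gxdgy gurbw vgl
Hunk 4: at line 2 remove [gxdgy] add [elg,fqr] -> 6 lines: qpc nkyl elg fqr gurbw vgl
Hunk 5: at line 3 remove [fqr,gurbw] add [sbrmf] -> 5 lines: qpc nkyl elg sbrmf vgl
Final line 3: elg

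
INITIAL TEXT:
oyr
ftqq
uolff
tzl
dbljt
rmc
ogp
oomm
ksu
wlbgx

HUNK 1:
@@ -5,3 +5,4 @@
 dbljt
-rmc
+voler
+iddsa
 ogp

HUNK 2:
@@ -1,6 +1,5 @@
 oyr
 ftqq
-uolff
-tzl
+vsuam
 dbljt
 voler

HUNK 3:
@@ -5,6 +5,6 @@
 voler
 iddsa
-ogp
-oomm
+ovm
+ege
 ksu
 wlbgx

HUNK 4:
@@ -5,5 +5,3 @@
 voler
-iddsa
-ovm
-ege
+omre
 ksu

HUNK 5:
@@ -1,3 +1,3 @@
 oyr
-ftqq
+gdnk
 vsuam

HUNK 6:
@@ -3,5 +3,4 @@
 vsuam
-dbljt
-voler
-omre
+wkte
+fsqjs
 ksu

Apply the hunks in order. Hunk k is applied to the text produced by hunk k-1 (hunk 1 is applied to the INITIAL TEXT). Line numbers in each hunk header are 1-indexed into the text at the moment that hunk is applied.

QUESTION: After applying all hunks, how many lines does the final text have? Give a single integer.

Answer: 7

Derivation:
Hunk 1: at line 5 remove [rmc] add [voler,iddsa] -> 11 lines: oyr ftqq uolff tzl dbljt voler iddsa ogp oomm ksu wlbgx
Hunk 2: at line 1 remove [uolff,tzl] add [vsuam] -> 10 lines: oyr ftqq vsuam dbljt voler iddsa ogp oomm ksu wlbgx
Hunk 3: at line 5 remove [ogp,oomm] add [ovm,ege] -> 10 lines: oyr ftqq vsuam dbljt voler iddsa ovm ege ksu wlbgx
Hunk 4: at line 5 remove [iddsa,ovm,ege] add [omre] -> 8 lines: oyr ftqq vsuam dbljt voler omre ksu wlbgx
Hunk 5: at line 1 remove [ftqq] add [gdnk] -> 8 lines: oyr gdnk vsuam dbljt voler omre ksu wlbgx
Hunk 6: at line 3 remove [dbljt,voler,omre] add [wkte,fsqjs] -> 7 lines: oyr gdnk vsuam wkte fsqjs ksu wlbgx
Final line count: 7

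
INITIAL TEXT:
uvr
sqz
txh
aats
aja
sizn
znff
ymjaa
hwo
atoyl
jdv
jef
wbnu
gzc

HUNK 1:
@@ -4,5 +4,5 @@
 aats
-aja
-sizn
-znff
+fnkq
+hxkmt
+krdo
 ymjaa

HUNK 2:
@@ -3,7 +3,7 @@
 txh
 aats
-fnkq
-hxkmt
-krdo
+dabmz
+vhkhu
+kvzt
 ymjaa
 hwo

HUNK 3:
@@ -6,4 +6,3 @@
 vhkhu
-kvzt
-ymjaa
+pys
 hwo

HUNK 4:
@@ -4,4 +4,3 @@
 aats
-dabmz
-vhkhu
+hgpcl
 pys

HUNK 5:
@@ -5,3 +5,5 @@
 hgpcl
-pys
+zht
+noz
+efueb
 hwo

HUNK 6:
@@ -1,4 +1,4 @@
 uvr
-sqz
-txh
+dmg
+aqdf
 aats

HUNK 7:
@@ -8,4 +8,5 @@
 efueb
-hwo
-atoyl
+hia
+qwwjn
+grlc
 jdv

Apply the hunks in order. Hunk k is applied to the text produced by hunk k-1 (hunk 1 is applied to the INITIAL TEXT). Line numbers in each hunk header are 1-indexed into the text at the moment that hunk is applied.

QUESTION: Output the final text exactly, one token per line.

Answer: uvr
dmg
aqdf
aats
hgpcl
zht
noz
efueb
hia
qwwjn
grlc
jdv
jef
wbnu
gzc

Derivation:
Hunk 1: at line 4 remove [aja,sizn,znff] add [fnkq,hxkmt,krdo] -> 14 lines: uvr sqz txh aats fnkq hxkmt krdo ymjaa hwo atoyl jdv jef wbnu gzc
Hunk 2: at line 3 remove [fnkq,hxkmt,krdo] add [dabmz,vhkhu,kvzt] -> 14 lines: uvr sqz txh aats dabmz vhkhu kvzt ymjaa hwo atoyl jdv jef wbnu gzc
Hunk 3: at line 6 remove [kvzt,ymjaa] add [pys] -> 13 lines: uvr sqz txh aats dabmz vhkhu pys hwo atoyl jdv jef wbnu gzc
Hunk 4: at line 4 remove [dabmz,vhkhu] add [hgpcl] -> 12 lines: uvr sqz txh aats hgpcl pys hwo atoyl jdv jef wbnu gzc
Hunk 5: at line 5 remove [pys] add [zht,noz,efueb] -> 14 lines: uvr sqz txh aats hgpcl zht noz efueb hwo atoyl jdv jef wbnu gzc
Hunk 6: at line 1 remove [sqz,txh] add [dmg,aqdf] -> 14 lines: uvr dmg aqdf aats hgpcl zht noz efueb hwo atoyl jdv jef wbnu gzc
Hunk 7: at line 8 remove [hwo,atoyl] add [hia,qwwjn,grlc] -> 15 lines: uvr dmg aqdf aats hgpcl zht noz efueb hia qwwjn grlc jdv jef wbnu gzc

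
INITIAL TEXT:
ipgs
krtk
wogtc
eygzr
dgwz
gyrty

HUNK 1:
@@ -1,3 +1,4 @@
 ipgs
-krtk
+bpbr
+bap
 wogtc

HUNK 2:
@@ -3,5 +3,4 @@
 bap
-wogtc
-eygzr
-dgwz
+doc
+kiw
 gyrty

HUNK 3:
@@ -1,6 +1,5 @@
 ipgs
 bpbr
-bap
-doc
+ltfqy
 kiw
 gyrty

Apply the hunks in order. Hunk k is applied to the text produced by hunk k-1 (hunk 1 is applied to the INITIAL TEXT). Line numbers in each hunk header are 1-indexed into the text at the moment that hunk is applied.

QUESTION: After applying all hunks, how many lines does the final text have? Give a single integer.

Answer: 5

Derivation:
Hunk 1: at line 1 remove [krtk] add [bpbr,bap] -> 7 lines: ipgs bpbr bap wogtc eygzr dgwz gyrty
Hunk 2: at line 3 remove [wogtc,eygzr,dgwz] add [doc,kiw] -> 6 lines: ipgs bpbr bap doc kiw gyrty
Hunk 3: at line 1 remove [bap,doc] add [ltfqy] -> 5 lines: ipgs bpbr ltfqy kiw gyrty
Final line count: 5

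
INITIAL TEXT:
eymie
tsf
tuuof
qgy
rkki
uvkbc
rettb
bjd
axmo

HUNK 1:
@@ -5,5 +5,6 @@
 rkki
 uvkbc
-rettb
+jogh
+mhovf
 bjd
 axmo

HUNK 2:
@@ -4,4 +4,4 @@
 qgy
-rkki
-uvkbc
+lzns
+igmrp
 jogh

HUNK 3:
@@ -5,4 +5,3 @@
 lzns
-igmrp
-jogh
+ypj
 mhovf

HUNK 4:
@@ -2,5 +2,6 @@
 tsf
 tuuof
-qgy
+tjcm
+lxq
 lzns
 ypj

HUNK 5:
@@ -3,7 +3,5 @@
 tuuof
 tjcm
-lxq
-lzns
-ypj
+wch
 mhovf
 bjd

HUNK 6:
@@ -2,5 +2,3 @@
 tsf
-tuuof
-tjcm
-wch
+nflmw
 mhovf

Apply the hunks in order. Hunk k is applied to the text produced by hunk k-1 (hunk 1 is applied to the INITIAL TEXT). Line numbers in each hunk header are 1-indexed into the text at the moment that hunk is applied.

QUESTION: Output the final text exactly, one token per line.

Answer: eymie
tsf
nflmw
mhovf
bjd
axmo

Derivation:
Hunk 1: at line 5 remove [rettb] add [jogh,mhovf] -> 10 lines: eymie tsf tuuof qgy rkki uvkbc jogh mhovf bjd axmo
Hunk 2: at line 4 remove [rkki,uvkbc] add [lzns,igmrp] -> 10 lines: eymie tsf tuuof qgy lzns igmrp jogh mhovf bjd axmo
Hunk 3: at line 5 remove [igmrp,jogh] add [ypj] -> 9 lines: eymie tsf tuuof qgy lzns ypj mhovf bjd axmo
Hunk 4: at line 2 remove [qgy] add [tjcm,lxq] -> 10 lines: eymie tsf tuuof tjcm lxq lzns ypj mhovf bjd axmo
Hunk 5: at line 3 remove [lxq,lzns,ypj] add [wch] -> 8 lines: eymie tsf tuuof tjcm wch mhovf bjd axmo
Hunk 6: at line 2 remove [tuuof,tjcm,wch] add [nflmw] -> 6 lines: eymie tsf nflmw mhovf bjd axmo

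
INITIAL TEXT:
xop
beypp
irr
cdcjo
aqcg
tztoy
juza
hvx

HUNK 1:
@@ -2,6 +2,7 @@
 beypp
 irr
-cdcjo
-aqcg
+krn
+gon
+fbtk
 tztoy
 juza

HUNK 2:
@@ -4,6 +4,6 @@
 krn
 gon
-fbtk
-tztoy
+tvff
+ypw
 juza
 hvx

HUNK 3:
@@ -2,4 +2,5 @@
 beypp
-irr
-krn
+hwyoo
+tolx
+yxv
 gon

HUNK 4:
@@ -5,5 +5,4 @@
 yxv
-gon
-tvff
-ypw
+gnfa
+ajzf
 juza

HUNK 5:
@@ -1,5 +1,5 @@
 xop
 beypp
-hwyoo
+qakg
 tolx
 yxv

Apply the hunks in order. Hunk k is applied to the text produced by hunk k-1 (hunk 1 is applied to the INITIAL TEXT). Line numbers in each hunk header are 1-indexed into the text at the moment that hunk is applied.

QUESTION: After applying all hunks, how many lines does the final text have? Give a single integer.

Answer: 9

Derivation:
Hunk 1: at line 2 remove [cdcjo,aqcg] add [krn,gon,fbtk] -> 9 lines: xop beypp irr krn gon fbtk tztoy juza hvx
Hunk 2: at line 4 remove [fbtk,tztoy] add [tvff,ypw] -> 9 lines: xop beypp irr krn gon tvff ypw juza hvx
Hunk 3: at line 2 remove [irr,krn] add [hwyoo,tolx,yxv] -> 10 lines: xop beypp hwyoo tolx yxv gon tvff ypw juza hvx
Hunk 4: at line 5 remove [gon,tvff,ypw] add [gnfa,ajzf] -> 9 lines: xop beypp hwyoo tolx yxv gnfa ajzf juza hvx
Hunk 5: at line 1 remove [hwyoo] add [qakg] -> 9 lines: xop beypp qakg tolx yxv gnfa ajzf juza hvx
Final line count: 9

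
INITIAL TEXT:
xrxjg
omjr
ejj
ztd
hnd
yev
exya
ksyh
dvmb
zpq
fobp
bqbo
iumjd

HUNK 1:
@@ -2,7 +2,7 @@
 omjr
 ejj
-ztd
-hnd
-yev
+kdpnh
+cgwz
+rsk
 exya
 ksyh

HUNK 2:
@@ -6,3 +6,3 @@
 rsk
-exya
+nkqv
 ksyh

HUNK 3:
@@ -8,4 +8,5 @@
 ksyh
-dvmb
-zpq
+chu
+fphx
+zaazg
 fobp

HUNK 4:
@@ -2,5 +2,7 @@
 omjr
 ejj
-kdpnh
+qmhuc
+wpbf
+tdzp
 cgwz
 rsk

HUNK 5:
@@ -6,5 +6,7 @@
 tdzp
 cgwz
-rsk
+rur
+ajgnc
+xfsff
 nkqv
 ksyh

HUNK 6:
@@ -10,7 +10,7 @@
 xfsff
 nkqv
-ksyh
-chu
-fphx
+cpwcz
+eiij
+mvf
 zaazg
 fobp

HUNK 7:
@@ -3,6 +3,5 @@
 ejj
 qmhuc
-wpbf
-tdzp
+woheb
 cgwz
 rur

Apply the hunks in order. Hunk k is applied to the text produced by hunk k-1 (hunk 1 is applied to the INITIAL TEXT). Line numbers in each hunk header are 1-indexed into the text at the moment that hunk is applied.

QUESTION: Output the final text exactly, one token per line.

Hunk 1: at line 2 remove [ztd,hnd,yev] add [kdpnh,cgwz,rsk] -> 13 lines: xrxjg omjr ejj kdpnh cgwz rsk exya ksyh dvmb zpq fobp bqbo iumjd
Hunk 2: at line 6 remove [exya] add [nkqv] -> 13 lines: xrxjg omjr ejj kdpnh cgwz rsk nkqv ksyh dvmb zpq fobp bqbo iumjd
Hunk 3: at line 8 remove [dvmb,zpq] add [chu,fphx,zaazg] -> 14 lines: xrxjg omjr ejj kdpnh cgwz rsk nkqv ksyh chu fphx zaazg fobp bqbo iumjd
Hunk 4: at line 2 remove [kdpnh] add [qmhuc,wpbf,tdzp] -> 16 lines: xrxjg omjr ejj qmhuc wpbf tdzp cgwz rsk nkqv ksyh chu fphx zaazg fobp bqbo iumjd
Hunk 5: at line 6 remove [rsk] add [rur,ajgnc,xfsff] -> 18 lines: xrxjg omjr ejj qmhuc wpbf tdzp cgwz rur ajgnc xfsff nkqv ksyh chu fphx zaazg fobp bqbo iumjd
Hunk 6: at line 10 remove [ksyh,chu,fphx] add [cpwcz,eiij,mvf] -> 18 lines: xrxjg omjr ejj qmhuc wpbf tdzp cgwz rur ajgnc xfsff nkqv cpwcz eiij mvf zaazg fobp bqbo iumjd
Hunk 7: at line 3 remove [wpbf,tdzp] add [woheb] -> 17 lines: xrxjg omjr ejj qmhuc woheb cgwz rur ajgnc xfsff nkqv cpwcz eiij mvf zaazg fobp bqbo iumjd

Answer: xrxjg
omjr
ejj
qmhuc
woheb
cgwz
rur
ajgnc
xfsff
nkqv
cpwcz
eiij
mvf
zaazg
fobp
bqbo
iumjd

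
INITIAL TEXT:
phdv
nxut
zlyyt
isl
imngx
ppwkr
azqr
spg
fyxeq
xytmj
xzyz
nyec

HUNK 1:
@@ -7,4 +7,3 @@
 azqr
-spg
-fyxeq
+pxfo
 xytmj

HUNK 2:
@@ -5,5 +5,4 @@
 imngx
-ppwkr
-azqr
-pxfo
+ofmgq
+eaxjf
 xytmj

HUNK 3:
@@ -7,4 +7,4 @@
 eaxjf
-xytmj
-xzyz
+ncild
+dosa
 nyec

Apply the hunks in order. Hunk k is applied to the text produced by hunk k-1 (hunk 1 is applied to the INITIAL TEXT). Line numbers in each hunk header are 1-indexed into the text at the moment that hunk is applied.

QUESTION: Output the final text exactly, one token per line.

Answer: phdv
nxut
zlyyt
isl
imngx
ofmgq
eaxjf
ncild
dosa
nyec

Derivation:
Hunk 1: at line 7 remove [spg,fyxeq] add [pxfo] -> 11 lines: phdv nxut zlyyt isl imngx ppwkr azqr pxfo xytmj xzyz nyec
Hunk 2: at line 5 remove [ppwkr,azqr,pxfo] add [ofmgq,eaxjf] -> 10 lines: phdv nxut zlyyt isl imngx ofmgq eaxjf xytmj xzyz nyec
Hunk 3: at line 7 remove [xytmj,xzyz] add [ncild,dosa] -> 10 lines: phdv nxut zlyyt isl imngx ofmgq eaxjf ncild dosa nyec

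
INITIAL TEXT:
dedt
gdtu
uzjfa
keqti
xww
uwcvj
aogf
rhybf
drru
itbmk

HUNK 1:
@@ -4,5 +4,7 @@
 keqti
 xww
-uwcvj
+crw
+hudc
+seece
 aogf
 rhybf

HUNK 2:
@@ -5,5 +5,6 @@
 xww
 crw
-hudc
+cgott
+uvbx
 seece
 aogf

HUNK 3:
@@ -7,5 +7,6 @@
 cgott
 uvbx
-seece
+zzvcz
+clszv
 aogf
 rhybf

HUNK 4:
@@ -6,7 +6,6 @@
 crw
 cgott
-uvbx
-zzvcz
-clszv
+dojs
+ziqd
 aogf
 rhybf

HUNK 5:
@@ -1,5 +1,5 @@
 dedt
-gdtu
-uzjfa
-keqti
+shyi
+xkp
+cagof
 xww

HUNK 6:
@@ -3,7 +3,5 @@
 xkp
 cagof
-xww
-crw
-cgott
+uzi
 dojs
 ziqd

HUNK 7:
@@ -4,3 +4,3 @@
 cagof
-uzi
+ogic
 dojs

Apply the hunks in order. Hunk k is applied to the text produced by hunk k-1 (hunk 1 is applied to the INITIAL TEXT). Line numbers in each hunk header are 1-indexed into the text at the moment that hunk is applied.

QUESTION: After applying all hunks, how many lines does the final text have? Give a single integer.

Answer: 11

Derivation:
Hunk 1: at line 4 remove [uwcvj] add [crw,hudc,seece] -> 12 lines: dedt gdtu uzjfa keqti xww crw hudc seece aogf rhybf drru itbmk
Hunk 2: at line 5 remove [hudc] add [cgott,uvbx] -> 13 lines: dedt gdtu uzjfa keqti xww crw cgott uvbx seece aogf rhybf drru itbmk
Hunk 3: at line 7 remove [seece] add [zzvcz,clszv] -> 14 lines: dedt gdtu uzjfa keqti xww crw cgott uvbx zzvcz clszv aogf rhybf drru itbmk
Hunk 4: at line 6 remove [uvbx,zzvcz,clszv] add [dojs,ziqd] -> 13 lines: dedt gdtu uzjfa keqti xww crw cgott dojs ziqd aogf rhybf drru itbmk
Hunk 5: at line 1 remove [gdtu,uzjfa,keqti] add [shyi,xkp,cagof] -> 13 lines: dedt shyi xkp cagof xww crw cgott dojs ziqd aogf rhybf drru itbmk
Hunk 6: at line 3 remove [xww,crw,cgott] add [uzi] -> 11 lines: dedt shyi xkp cagof uzi dojs ziqd aogf rhybf drru itbmk
Hunk 7: at line 4 remove [uzi] add [ogic] -> 11 lines: dedt shyi xkp cagof ogic dojs ziqd aogf rhybf drru itbmk
Final line count: 11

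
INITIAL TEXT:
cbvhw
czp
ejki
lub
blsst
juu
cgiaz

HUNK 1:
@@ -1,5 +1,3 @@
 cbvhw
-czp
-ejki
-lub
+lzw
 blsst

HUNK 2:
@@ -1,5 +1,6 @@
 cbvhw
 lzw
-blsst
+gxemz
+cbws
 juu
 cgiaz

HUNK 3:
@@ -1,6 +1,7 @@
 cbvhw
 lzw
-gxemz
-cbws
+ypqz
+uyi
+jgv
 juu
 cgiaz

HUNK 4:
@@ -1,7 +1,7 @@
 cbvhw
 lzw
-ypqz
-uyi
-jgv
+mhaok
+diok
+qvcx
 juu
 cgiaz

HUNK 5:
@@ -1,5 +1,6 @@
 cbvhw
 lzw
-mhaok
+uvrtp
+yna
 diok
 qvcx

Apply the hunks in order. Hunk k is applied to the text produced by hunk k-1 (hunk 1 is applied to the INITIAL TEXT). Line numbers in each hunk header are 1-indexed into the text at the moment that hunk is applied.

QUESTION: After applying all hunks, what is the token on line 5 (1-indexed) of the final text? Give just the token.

Answer: diok

Derivation:
Hunk 1: at line 1 remove [czp,ejki,lub] add [lzw] -> 5 lines: cbvhw lzw blsst juu cgiaz
Hunk 2: at line 1 remove [blsst] add [gxemz,cbws] -> 6 lines: cbvhw lzw gxemz cbws juu cgiaz
Hunk 3: at line 1 remove [gxemz,cbws] add [ypqz,uyi,jgv] -> 7 lines: cbvhw lzw ypqz uyi jgv juu cgiaz
Hunk 4: at line 1 remove [ypqz,uyi,jgv] add [mhaok,diok,qvcx] -> 7 lines: cbvhw lzw mhaok diok qvcx juu cgiaz
Hunk 5: at line 1 remove [mhaok] add [uvrtp,yna] -> 8 lines: cbvhw lzw uvrtp yna diok qvcx juu cgiaz
Final line 5: diok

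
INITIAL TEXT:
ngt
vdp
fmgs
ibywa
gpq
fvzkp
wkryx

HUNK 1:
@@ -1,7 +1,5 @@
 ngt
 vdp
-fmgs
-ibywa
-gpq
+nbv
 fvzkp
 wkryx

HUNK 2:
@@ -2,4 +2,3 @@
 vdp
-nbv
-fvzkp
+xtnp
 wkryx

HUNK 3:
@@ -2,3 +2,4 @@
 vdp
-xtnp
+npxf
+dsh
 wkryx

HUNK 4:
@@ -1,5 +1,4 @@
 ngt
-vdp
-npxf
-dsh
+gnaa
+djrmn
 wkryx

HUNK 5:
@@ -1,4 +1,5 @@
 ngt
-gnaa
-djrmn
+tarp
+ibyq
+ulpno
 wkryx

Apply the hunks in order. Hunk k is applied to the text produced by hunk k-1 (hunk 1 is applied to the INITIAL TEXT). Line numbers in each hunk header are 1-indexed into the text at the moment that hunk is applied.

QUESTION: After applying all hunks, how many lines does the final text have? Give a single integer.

Hunk 1: at line 1 remove [fmgs,ibywa,gpq] add [nbv] -> 5 lines: ngt vdp nbv fvzkp wkryx
Hunk 2: at line 2 remove [nbv,fvzkp] add [xtnp] -> 4 lines: ngt vdp xtnp wkryx
Hunk 3: at line 2 remove [xtnp] add [npxf,dsh] -> 5 lines: ngt vdp npxf dsh wkryx
Hunk 4: at line 1 remove [vdp,npxf,dsh] add [gnaa,djrmn] -> 4 lines: ngt gnaa djrmn wkryx
Hunk 5: at line 1 remove [gnaa,djrmn] add [tarp,ibyq,ulpno] -> 5 lines: ngt tarp ibyq ulpno wkryx
Final line count: 5

Answer: 5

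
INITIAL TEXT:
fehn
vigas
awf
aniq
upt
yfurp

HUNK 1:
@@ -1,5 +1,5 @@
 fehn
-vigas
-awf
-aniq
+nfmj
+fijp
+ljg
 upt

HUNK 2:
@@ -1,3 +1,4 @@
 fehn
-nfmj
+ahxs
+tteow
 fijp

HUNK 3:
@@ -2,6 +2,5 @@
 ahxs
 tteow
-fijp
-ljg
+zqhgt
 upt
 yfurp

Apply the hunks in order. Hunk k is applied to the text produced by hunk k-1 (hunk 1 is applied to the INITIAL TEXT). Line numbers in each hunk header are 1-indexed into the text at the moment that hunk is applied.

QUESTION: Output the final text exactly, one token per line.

Answer: fehn
ahxs
tteow
zqhgt
upt
yfurp

Derivation:
Hunk 1: at line 1 remove [vigas,awf,aniq] add [nfmj,fijp,ljg] -> 6 lines: fehn nfmj fijp ljg upt yfurp
Hunk 2: at line 1 remove [nfmj] add [ahxs,tteow] -> 7 lines: fehn ahxs tteow fijp ljg upt yfurp
Hunk 3: at line 2 remove [fijp,ljg] add [zqhgt] -> 6 lines: fehn ahxs tteow zqhgt upt yfurp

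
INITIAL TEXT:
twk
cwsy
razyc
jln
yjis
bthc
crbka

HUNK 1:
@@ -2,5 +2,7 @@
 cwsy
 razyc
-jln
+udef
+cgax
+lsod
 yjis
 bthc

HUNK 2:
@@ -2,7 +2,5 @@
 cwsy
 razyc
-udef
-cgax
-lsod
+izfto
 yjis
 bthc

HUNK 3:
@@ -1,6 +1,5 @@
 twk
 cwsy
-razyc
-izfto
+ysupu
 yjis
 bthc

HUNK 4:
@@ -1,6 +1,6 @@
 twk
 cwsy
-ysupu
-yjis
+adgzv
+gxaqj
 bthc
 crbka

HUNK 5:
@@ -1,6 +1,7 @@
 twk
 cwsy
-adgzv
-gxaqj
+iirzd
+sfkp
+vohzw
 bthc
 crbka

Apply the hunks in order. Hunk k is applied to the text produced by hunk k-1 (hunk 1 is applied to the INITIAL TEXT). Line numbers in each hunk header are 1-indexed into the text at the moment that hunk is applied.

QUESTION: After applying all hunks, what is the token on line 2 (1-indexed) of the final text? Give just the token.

Answer: cwsy

Derivation:
Hunk 1: at line 2 remove [jln] add [udef,cgax,lsod] -> 9 lines: twk cwsy razyc udef cgax lsod yjis bthc crbka
Hunk 2: at line 2 remove [udef,cgax,lsod] add [izfto] -> 7 lines: twk cwsy razyc izfto yjis bthc crbka
Hunk 3: at line 1 remove [razyc,izfto] add [ysupu] -> 6 lines: twk cwsy ysupu yjis bthc crbka
Hunk 4: at line 1 remove [ysupu,yjis] add [adgzv,gxaqj] -> 6 lines: twk cwsy adgzv gxaqj bthc crbka
Hunk 5: at line 1 remove [adgzv,gxaqj] add [iirzd,sfkp,vohzw] -> 7 lines: twk cwsy iirzd sfkp vohzw bthc crbka
Final line 2: cwsy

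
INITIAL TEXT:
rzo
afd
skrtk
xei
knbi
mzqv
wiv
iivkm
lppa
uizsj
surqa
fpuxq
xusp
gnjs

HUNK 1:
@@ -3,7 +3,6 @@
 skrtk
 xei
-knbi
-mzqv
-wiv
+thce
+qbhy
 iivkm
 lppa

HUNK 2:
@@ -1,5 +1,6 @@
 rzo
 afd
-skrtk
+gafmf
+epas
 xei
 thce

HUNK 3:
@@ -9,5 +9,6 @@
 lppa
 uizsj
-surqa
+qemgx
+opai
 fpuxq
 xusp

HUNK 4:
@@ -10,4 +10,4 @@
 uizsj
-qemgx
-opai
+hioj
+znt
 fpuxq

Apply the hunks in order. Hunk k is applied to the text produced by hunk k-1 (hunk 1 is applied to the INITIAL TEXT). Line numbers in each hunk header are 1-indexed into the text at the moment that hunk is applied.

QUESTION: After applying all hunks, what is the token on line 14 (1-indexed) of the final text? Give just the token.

Answer: xusp

Derivation:
Hunk 1: at line 3 remove [knbi,mzqv,wiv] add [thce,qbhy] -> 13 lines: rzo afd skrtk xei thce qbhy iivkm lppa uizsj surqa fpuxq xusp gnjs
Hunk 2: at line 1 remove [skrtk] add [gafmf,epas] -> 14 lines: rzo afd gafmf epas xei thce qbhy iivkm lppa uizsj surqa fpuxq xusp gnjs
Hunk 3: at line 9 remove [surqa] add [qemgx,opai] -> 15 lines: rzo afd gafmf epas xei thce qbhy iivkm lppa uizsj qemgx opai fpuxq xusp gnjs
Hunk 4: at line 10 remove [qemgx,opai] add [hioj,znt] -> 15 lines: rzo afd gafmf epas xei thce qbhy iivkm lppa uizsj hioj znt fpuxq xusp gnjs
Final line 14: xusp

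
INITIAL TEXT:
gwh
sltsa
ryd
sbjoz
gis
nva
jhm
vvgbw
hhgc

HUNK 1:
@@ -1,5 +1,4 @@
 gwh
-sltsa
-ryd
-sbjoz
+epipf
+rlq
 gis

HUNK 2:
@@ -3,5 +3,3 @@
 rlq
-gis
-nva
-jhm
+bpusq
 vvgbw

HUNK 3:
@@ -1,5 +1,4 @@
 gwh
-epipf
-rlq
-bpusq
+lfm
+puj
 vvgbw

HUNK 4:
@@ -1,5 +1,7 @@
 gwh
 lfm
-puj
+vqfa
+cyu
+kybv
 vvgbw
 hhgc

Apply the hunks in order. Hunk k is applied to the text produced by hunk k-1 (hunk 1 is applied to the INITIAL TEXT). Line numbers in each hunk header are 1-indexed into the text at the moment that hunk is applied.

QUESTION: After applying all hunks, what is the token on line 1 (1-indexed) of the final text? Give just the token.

Hunk 1: at line 1 remove [sltsa,ryd,sbjoz] add [epipf,rlq] -> 8 lines: gwh epipf rlq gis nva jhm vvgbw hhgc
Hunk 2: at line 3 remove [gis,nva,jhm] add [bpusq] -> 6 lines: gwh epipf rlq bpusq vvgbw hhgc
Hunk 3: at line 1 remove [epipf,rlq,bpusq] add [lfm,puj] -> 5 lines: gwh lfm puj vvgbw hhgc
Hunk 4: at line 1 remove [puj] add [vqfa,cyu,kybv] -> 7 lines: gwh lfm vqfa cyu kybv vvgbw hhgc
Final line 1: gwh

Answer: gwh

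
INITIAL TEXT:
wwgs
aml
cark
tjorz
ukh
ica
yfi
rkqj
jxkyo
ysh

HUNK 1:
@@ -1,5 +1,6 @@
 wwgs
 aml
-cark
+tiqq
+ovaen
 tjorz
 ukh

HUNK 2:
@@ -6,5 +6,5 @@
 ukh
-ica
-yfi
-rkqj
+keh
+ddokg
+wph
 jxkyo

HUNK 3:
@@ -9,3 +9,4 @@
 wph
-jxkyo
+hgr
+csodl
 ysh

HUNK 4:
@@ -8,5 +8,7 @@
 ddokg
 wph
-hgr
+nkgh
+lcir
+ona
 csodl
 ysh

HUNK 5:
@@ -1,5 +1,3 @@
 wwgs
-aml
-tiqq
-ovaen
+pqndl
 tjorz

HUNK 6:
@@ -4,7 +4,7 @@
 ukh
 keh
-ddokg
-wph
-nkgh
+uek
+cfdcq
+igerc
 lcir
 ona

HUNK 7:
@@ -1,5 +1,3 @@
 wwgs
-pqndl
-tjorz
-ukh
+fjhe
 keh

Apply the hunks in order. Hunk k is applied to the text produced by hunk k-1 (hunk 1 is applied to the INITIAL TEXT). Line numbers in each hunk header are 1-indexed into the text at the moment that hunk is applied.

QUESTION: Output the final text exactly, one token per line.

Hunk 1: at line 1 remove [cark] add [tiqq,ovaen] -> 11 lines: wwgs aml tiqq ovaen tjorz ukh ica yfi rkqj jxkyo ysh
Hunk 2: at line 6 remove [ica,yfi,rkqj] add [keh,ddokg,wph] -> 11 lines: wwgs aml tiqq ovaen tjorz ukh keh ddokg wph jxkyo ysh
Hunk 3: at line 9 remove [jxkyo] add [hgr,csodl] -> 12 lines: wwgs aml tiqq ovaen tjorz ukh keh ddokg wph hgr csodl ysh
Hunk 4: at line 8 remove [hgr] add [nkgh,lcir,ona] -> 14 lines: wwgs aml tiqq ovaen tjorz ukh keh ddokg wph nkgh lcir ona csodl ysh
Hunk 5: at line 1 remove [aml,tiqq,ovaen] add [pqndl] -> 12 lines: wwgs pqndl tjorz ukh keh ddokg wph nkgh lcir ona csodl ysh
Hunk 6: at line 4 remove [ddokg,wph,nkgh] add [uek,cfdcq,igerc] -> 12 lines: wwgs pqndl tjorz ukh keh uek cfdcq igerc lcir ona csodl ysh
Hunk 7: at line 1 remove [pqndl,tjorz,ukh] add [fjhe] -> 10 lines: wwgs fjhe keh uek cfdcq igerc lcir ona csodl ysh

Answer: wwgs
fjhe
keh
uek
cfdcq
igerc
lcir
ona
csodl
ysh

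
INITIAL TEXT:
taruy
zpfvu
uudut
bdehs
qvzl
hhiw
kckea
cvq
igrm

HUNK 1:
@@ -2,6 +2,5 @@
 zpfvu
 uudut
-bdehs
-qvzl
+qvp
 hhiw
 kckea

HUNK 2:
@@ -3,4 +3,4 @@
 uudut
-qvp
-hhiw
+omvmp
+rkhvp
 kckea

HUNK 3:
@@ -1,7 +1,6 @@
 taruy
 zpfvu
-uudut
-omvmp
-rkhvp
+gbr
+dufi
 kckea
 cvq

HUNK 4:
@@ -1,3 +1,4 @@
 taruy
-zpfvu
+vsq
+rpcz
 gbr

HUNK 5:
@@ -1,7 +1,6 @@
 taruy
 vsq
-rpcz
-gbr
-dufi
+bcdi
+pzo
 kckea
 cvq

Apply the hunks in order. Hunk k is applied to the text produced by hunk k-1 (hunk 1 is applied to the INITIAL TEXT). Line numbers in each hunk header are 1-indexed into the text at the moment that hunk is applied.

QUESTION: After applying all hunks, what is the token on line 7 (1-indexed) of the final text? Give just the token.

Answer: igrm

Derivation:
Hunk 1: at line 2 remove [bdehs,qvzl] add [qvp] -> 8 lines: taruy zpfvu uudut qvp hhiw kckea cvq igrm
Hunk 2: at line 3 remove [qvp,hhiw] add [omvmp,rkhvp] -> 8 lines: taruy zpfvu uudut omvmp rkhvp kckea cvq igrm
Hunk 3: at line 1 remove [uudut,omvmp,rkhvp] add [gbr,dufi] -> 7 lines: taruy zpfvu gbr dufi kckea cvq igrm
Hunk 4: at line 1 remove [zpfvu] add [vsq,rpcz] -> 8 lines: taruy vsq rpcz gbr dufi kckea cvq igrm
Hunk 5: at line 1 remove [rpcz,gbr,dufi] add [bcdi,pzo] -> 7 lines: taruy vsq bcdi pzo kckea cvq igrm
Final line 7: igrm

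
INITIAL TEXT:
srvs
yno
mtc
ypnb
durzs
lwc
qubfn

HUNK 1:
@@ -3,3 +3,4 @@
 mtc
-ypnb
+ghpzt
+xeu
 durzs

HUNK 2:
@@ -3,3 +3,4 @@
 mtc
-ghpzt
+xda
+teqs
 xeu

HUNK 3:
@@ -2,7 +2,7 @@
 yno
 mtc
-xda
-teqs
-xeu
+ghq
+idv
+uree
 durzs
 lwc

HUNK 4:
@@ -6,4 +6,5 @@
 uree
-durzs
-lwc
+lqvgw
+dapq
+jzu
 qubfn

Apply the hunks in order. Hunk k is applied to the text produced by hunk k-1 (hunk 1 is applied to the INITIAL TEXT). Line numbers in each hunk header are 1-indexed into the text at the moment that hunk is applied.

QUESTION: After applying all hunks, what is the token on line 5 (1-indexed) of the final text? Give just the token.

Hunk 1: at line 3 remove [ypnb] add [ghpzt,xeu] -> 8 lines: srvs yno mtc ghpzt xeu durzs lwc qubfn
Hunk 2: at line 3 remove [ghpzt] add [xda,teqs] -> 9 lines: srvs yno mtc xda teqs xeu durzs lwc qubfn
Hunk 3: at line 2 remove [xda,teqs,xeu] add [ghq,idv,uree] -> 9 lines: srvs yno mtc ghq idv uree durzs lwc qubfn
Hunk 4: at line 6 remove [durzs,lwc] add [lqvgw,dapq,jzu] -> 10 lines: srvs yno mtc ghq idv uree lqvgw dapq jzu qubfn
Final line 5: idv

Answer: idv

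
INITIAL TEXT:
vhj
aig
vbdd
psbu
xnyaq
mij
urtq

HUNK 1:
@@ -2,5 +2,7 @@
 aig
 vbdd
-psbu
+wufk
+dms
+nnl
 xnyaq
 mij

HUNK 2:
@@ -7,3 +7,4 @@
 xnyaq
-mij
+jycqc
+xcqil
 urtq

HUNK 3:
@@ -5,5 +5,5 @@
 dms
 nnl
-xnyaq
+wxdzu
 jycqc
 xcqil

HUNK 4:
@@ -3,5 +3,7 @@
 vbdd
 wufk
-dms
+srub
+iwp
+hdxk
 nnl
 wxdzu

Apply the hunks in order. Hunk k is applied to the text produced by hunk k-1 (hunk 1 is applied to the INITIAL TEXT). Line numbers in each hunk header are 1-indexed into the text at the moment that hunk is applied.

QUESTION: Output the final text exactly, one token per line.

Answer: vhj
aig
vbdd
wufk
srub
iwp
hdxk
nnl
wxdzu
jycqc
xcqil
urtq

Derivation:
Hunk 1: at line 2 remove [psbu] add [wufk,dms,nnl] -> 9 lines: vhj aig vbdd wufk dms nnl xnyaq mij urtq
Hunk 2: at line 7 remove [mij] add [jycqc,xcqil] -> 10 lines: vhj aig vbdd wufk dms nnl xnyaq jycqc xcqil urtq
Hunk 3: at line 5 remove [xnyaq] add [wxdzu] -> 10 lines: vhj aig vbdd wufk dms nnl wxdzu jycqc xcqil urtq
Hunk 4: at line 3 remove [dms] add [srub,iwp,hdxk] -> 12 lines: vhj aig vbdd wufk srub iwp hdxk nnl wxdzu jycqc xcqil urtq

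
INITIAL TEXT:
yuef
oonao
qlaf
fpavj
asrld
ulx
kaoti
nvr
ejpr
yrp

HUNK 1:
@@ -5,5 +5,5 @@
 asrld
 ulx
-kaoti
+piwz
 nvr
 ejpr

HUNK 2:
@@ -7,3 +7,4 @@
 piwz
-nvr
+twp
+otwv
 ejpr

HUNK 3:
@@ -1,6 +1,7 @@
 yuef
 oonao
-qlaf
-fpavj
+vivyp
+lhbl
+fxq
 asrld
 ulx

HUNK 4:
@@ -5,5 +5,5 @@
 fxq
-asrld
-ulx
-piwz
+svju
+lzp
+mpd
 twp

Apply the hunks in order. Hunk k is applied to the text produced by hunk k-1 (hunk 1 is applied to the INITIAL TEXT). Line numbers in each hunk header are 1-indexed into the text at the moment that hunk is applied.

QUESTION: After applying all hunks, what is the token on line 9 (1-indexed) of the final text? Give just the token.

Answer: twp

Derivation:
Hunk 1: at line 5 remove [kaoti] add [piwz] -> 10 lines: yuef oonao qlaf fpavj asrld ulx piwz nvr ejpr yrp
Hunk 2: at line 7 remove [nvr] add [twp,otwv] -> 11 lines: yuef oonao qlaf fpavj asrld ulx piwz twp otwv ejpr yrp
Hunk 3: at line 1 remove [qlaf,fpavj] add [vivyp,lhbl,fxq] -> 12 lines: yuef oonao vivyp lhbl fxq asrld ulx piwz twp otwv ejpr yrp
Hunk 4: at line 5 remove [asrld,ulx,piwz] add [svju,lzp,mpd] -> 12 lines: yuef oonao vivyp lhbl fxq svju lzp mpd twp otwv ejpr yrp
Final line 9: twp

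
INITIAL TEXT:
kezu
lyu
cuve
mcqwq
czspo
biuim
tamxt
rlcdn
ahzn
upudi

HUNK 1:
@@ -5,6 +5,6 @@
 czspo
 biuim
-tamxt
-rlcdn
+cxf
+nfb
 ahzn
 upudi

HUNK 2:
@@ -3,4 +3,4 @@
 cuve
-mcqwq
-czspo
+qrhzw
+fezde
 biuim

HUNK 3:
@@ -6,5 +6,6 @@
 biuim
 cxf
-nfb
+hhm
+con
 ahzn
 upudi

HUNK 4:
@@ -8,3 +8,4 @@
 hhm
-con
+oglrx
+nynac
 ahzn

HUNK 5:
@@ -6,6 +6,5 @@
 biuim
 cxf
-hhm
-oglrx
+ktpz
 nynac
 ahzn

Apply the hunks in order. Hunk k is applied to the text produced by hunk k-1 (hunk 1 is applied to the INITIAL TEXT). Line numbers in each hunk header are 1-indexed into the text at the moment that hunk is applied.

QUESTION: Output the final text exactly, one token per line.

Answer: kezu
lyu
cuve
qrhzw
fezde
biuim
cxf
ktpz
nynac
ahzn
upudi

Derivation:
Hunk 1: at line 5 remove [tamxt,rlcdn] add [cxf,nfb] -> 10 lines: kezu lyu cuve mcqwq czspo biuim cxf nfb ahzn upudi
Hunk 2: at line 3 remove [mcqwq,czspo] add [qrhzw,fezde] -> 10 lines: kezu lyu cuve qrhzw fezde biuim cxf nfb ahzn upudi
Hunk 3: at line 6 remove [nfb] add [hhm,con] -> 11 lines: kezu lyu cuve qrhzw fezde biuim cxf hhm con ahzn upudi
Hunk 4: at line 8 remove [con] add [oglrx,nynac] -> 12 lines: kezu lyu cuve qrhzw fezde biuim cxf hhm oglrx nynac ahzn upudi
Hunk 5: at line 6 remove [hhm,oglrx] add [ktpz] -> 11 lines: kezu lyu cuve qrhzw fezde biuim cxf ktpz nynac ahzn upudi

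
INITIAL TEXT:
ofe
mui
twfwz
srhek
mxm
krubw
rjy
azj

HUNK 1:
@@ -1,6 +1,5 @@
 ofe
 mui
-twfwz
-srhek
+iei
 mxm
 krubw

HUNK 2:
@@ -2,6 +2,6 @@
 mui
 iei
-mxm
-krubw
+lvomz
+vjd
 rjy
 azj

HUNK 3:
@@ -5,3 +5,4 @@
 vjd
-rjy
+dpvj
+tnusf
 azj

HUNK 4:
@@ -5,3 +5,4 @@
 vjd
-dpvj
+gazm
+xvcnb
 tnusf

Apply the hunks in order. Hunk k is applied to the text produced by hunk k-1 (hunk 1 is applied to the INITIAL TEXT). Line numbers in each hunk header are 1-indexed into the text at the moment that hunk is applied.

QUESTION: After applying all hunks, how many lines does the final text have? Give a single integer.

Hunk 1: at line 1 remove [twfwz,srhek] add [iei] -> 7 lines: ofe mui iei mxm krubw rjy azj
Hunk 2: at line 2 remove [mxm,krubw] add [lvomz,vjd] -> 7 lines: ofe mui iei lvomz vjd rjy azj
Hunk 3: at line 5 remove [rjy] add [dpvj,tnusf] -> 8 lines: ofe mui iei lvomz vjd dpvj tnusf azj
Hunk 4: at line 5 remove [dpvj] add [gazm,xvcnb] -> 9 lines: ofe mui iei lvomz vjd gazm xvcnb tnusf azj
Final line count: 9

Answer: 9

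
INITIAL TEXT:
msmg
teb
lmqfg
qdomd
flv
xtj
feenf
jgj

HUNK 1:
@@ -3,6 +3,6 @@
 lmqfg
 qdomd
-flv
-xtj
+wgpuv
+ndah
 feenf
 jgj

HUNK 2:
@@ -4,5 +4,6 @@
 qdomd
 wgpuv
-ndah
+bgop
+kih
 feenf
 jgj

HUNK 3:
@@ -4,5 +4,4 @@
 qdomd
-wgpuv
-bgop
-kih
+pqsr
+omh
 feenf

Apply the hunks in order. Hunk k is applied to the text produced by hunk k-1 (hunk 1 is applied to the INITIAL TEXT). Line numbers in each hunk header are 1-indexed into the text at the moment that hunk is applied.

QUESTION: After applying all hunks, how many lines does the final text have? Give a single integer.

Answer: 8

Derivation:
Hunk 1: at line 3 remove [flv,xtj] add [wgpuv,ndah] -> 8 lines: msmg teb lmqfg qdomd wgpuv ndah feenf jgj
Hunk 2: at line 4 remove [ndah] add [bgop,kih] -> 9 lines: msmg teb lmqfg qdomd wgpuv bgop kih feenf jgj
Hunk 3: at line 4 remove [wgpuv,bgop,kih] add [pqsr,omh] -> 8 lines: msmg teb lmqfg qdomd pqsr omh feenf jgj
Final line count: 8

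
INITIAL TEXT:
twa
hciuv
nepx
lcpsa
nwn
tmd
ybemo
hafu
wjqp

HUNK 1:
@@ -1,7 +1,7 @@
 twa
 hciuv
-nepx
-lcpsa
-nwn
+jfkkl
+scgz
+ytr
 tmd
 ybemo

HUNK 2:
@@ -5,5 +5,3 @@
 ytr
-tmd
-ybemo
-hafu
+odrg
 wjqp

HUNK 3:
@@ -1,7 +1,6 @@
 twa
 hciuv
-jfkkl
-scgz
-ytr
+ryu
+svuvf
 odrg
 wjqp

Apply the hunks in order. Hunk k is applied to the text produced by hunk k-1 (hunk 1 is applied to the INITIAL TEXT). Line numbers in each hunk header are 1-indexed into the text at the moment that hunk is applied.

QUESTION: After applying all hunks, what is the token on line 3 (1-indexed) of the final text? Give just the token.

Answer: ryu

Derivation:
Hunk 1: at line 1 remove [nepx,lcpsa,nwn] add [jfkkl,scgz,ytr] -> 9 lines: twa hciuv jfkkl scgz ytr tmd ybemo hafu wjqp
Hunk 2: at line 5 remove [tmd,ybemo,hafu] add [odrg] -> 7 lines: twa hciuv jfkkl scgz ytr odrg wjqp
Hunk 3: at line 1 remove [jfkkl,scgz,ytr] add [ryu,svuvf] -> 6 lines: twa hciuv ryu svuvf odrg wjqp
Final line 3: ryu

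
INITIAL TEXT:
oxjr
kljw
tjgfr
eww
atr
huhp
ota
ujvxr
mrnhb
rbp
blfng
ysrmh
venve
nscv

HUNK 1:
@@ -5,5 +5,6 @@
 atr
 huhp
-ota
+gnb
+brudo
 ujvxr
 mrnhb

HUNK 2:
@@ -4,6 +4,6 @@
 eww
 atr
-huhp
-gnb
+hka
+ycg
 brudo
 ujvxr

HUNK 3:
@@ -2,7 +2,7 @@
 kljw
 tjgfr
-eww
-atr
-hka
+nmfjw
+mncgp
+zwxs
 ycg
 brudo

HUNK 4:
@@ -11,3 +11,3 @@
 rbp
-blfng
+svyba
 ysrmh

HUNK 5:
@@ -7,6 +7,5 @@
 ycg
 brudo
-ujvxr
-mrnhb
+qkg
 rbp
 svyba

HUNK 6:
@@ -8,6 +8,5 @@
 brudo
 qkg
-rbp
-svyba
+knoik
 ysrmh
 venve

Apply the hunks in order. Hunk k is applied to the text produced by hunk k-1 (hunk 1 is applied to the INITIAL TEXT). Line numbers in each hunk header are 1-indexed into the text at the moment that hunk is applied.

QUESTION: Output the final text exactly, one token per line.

Answer: oxjr
kljw
tjgfr
nmfjw
mncgp
zwxs
ycg
brudo
qkg
knoik
ysrmh
venve
nscv

Derivation:
Hunk 1: at line 5 remove [ota] add [gnb,brudo] -> 15 lines: oxjr kljw tjgfr eww atr huhp gnb brudo ujvxr mrnhb rbp blfng ysrmh venve nscv
Hunk 2: at line 4 remove [huhp,gnb] add [hka,ycg] -> 15 lines: oxjr kljw tjgfr eww atr hka ycg brudo ujvxr mrnhb rbp blfng ysrmh venve nscv
Hunk 3: at line 2 remove [eww,atr,hka] add [nmfjw,mncgp,zwxs] -> 15 lines: oxjr kljw tjgfr nmfjw mncgp zwxs ycg brudo ujvxr mrnhb rbp blfng ysrmh venve nscv
Hunk 4: at line 11 remove [blfng] add [svyba] -> 15 lines: oxjr kljw tjgfr nmfjw mncgp zwxs ycg brudo ujvxr mrnhb rbp svyba ysrmh venve nscv
Hunk 5: at line 7 remove [ujvxr,mrnhb] add [qkg] -> 14 lines: oxjr kljw tjgfr nmfjw mncgp zwxs ycg brudo qkg rbp svyba ysrmh venve nscv
Hunk 6: at line 8 remove [rbp,svyba] add [knoik] -> 13 lines: oxjr kljw tjgfr nmfjw mncgp zwxs ycg brudo qkg knoik ysrmh venve nscv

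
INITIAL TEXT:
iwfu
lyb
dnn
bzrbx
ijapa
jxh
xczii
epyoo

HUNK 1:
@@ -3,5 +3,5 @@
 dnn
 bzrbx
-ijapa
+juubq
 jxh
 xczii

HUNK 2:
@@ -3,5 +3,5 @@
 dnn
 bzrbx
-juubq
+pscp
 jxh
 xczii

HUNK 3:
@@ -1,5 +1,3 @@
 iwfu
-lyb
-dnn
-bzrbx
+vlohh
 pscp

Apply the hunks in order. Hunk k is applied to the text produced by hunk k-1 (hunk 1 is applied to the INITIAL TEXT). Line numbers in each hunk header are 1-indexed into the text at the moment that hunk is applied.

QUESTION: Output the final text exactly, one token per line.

Answer: iwfu
vlohh
pscp
jxh
xczii
epyoo

Derivation:
Hunk 1: at line 3 remove [ijapa] add [juubq] -> 8 lines: iwfu lyb dnn bzrbx juubq jxh xczii epyoo
Hunk 2: at line 3 remove [juubq] add [pscp] -> 8 lines: iwfu lyb dnn bzrbx pscp jxh xczii epyoo
Hunk 3: at line 1 remove [lyb,dnn,bzrbx] add [vlohh] -> 6 lines: iwfu vlohh pscp jxh xczii epyoo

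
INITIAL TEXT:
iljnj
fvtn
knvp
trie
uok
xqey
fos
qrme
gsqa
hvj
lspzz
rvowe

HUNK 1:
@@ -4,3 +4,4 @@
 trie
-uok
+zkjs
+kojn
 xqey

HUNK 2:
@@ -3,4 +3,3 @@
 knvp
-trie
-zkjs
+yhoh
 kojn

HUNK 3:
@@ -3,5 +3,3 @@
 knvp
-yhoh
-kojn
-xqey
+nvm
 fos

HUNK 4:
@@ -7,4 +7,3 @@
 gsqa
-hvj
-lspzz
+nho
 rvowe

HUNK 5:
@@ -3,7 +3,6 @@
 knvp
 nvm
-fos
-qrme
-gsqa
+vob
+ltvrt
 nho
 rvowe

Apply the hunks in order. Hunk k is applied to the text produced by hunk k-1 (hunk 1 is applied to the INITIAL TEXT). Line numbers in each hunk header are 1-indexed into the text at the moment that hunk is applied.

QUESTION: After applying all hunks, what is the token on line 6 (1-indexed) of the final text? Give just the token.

Answer: ltvrt

Derivation:
Hunk 1: at line 4 remove [uok] add [zkjs,kojn] -> 13 lines: iljnj fvtn knvp trie zkjs kojn xqey fos qrme gsqa hvj lspzz rvowe
Hunk 2: at line 3 remove [trie,zkjs] add [yhoh] -> 12 lines: iljnj fvtn knvp yhoh kojn xqey fos qrme gsqa hvj lspzz rvowe
Hunk 3: at line 3 remove [yhoh,kojn,xqey] add [nvm] -> 10 lines: iljnj fvtn knvp nvm fos qrme gsqa hvj lspzz rvowe
Hunk 4: at line 7 remove [hvj,lspzz] add [nho] -> 9 lines: iljnj fvtn knvp nvm fos qrme gsqa nho rvowe
Hunk 5: at line 3 remove [fos,qrme,gsqa] add [vob,ltvrt] -> 8 lines: iljnj fvtn knvp nvm vob ltvrt nho rvowe
Final line 6: ltvrt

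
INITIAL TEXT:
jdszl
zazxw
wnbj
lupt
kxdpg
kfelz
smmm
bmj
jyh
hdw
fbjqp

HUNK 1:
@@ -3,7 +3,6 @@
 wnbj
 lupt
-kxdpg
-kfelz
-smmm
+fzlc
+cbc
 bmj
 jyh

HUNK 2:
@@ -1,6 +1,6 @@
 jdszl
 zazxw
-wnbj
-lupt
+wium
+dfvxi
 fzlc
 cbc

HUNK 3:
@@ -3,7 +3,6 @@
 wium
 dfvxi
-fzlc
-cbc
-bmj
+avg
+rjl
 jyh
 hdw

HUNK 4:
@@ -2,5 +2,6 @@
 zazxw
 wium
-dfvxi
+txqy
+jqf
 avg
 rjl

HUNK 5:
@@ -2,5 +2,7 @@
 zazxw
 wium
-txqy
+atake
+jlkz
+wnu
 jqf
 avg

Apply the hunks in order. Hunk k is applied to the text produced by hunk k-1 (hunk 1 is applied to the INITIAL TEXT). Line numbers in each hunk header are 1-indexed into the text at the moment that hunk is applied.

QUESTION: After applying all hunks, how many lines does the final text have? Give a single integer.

Hunk 1: at line 3 remove [kxdpg,kfelz,smmm] add [fzlc,cbc] -> 10 lines: jdszl zazxw wnbj lupt fzlc cbc bmj jyh hdw fbjqp
Hunk 2: at line 1 remove [wnbj,lupt] add [wium,dfvxi] -> 10 lines: jdszl zazxw wium dfvxi fzlc cbc bmj jyh hdw fbjqp
Hunk 3: at line 3 remove [fzlc,cbc,bmj] add [avg,rjl] -> 9 lines: jdszl zazxw wium dfvxi avg rjl jyh hdw fbjqp
Hunk 4: at line 2 remove [dfvxi] add [txqy,jqf] -> 10 lines: jdszl zazxw wium txqy jqf avg rjl jyh hdw fbjqp
Hunk 5: at line 2 remove [txqy] add [atake,jlkz,wnu] -> 12 lines: jdszl zazxw wium atake jlkz wnu jqf avg rjl jyh hdw fbjqp
Final line count: 12

Answer: 12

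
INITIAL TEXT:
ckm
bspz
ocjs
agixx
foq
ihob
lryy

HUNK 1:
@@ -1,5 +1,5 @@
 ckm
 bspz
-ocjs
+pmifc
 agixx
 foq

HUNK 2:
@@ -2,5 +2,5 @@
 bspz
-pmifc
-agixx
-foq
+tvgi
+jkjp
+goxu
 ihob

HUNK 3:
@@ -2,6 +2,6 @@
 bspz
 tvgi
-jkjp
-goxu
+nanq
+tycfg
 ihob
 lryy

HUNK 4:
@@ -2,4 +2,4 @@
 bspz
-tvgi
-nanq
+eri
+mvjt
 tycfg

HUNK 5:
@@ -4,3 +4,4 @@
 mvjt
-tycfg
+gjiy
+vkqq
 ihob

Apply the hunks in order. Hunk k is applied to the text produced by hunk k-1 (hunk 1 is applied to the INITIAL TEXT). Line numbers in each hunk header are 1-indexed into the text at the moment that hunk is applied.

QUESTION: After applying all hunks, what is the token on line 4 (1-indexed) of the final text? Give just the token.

Hunk 1: at line 1 remove [ocjs] add [pmifc] -> 7 lines: ckm bspz pmifc agixx foq ihob lryy
Hunk 2: at line 2 remove [pmifc,agixx,foq] add [tvgi,jkjp,goxu] -> 7 lines: ckm bspz tvgi jkjp goxu ihob lryy
Hunk 3: at line 2 remove [jkjp,goxu] add [nanq,tycfg] -> 7 lines: ckm bspz tvgi nanq tycfg ihob lryy
Hunk 4: at line 2 remove [tvgi,nanq] add [eri,mvjt] -> 7 lines: ckm bspz eri mvjt tycfg ihob lryy
Hunk 5: at line 4 remove [tycfg] add [gjiy,vkqq] -> 8 lines: ckm bspz eri mvjt gjiy vkqq ihob lryy
Final line 4: mvjt

Answer: mvjt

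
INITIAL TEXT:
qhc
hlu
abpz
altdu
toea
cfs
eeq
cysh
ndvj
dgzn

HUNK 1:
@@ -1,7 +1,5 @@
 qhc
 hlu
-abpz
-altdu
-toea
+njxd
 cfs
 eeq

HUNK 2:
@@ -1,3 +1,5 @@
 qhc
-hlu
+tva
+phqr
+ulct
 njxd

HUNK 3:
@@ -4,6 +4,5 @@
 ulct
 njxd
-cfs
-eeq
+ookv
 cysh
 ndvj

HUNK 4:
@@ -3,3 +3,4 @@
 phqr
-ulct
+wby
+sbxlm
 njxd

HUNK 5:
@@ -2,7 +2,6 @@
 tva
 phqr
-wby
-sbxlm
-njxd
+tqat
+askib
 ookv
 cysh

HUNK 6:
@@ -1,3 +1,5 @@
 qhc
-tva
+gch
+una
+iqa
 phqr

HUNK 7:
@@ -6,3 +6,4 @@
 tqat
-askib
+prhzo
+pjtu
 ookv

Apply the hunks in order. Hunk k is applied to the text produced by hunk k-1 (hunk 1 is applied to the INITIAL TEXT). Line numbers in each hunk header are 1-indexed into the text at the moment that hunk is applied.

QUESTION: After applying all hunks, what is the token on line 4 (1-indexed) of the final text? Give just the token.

Hunk 1: at line 1 remove [abpz,altdu,toea] add [njxd] -> 8 lines: qhc hlu njxd cfs eeq cysh ndvj dgzn
Hunk 2: at line 1 remove [hlu] add [tva,phqr,ulct] -> 10 lines: qhc tva phqr ulct njxd cfs eeq cysh ndvj dgzn
Hunk 3: at line 4 remove [cfs,eeq] add [ookv] -> 9 lines: qhc tva phqr ulct njxd ookv cysh ndvj dgzn
Hunk 4: at line 3 remove [ulct] add [wby,sbxlm] -> 10 lines: qhc tva phqr wby sbxlm njxd ookv cysh ndvj dgzn
Hunk 5: at line 2 remove [wby,sbxlm,njxd] add [tqat,askib] -> 9 lines: qhc tva phqr tqat askib ookv cysh ndvj dgzn
Hunk 6: at line 1 remove [tva] add [gch,una,iqa] -> 11 lines: qhc gch una iqa phqr tqat askib ookv cysh ndvj dgzn
Hunk 7: at line 6 remove [askib] add [prhzo,pjtu] -> 12 lines: qhc gch una iqa phqr tqat prhzo pjtu ookv cysh ndvj dgzn
Final line 4: iqa

Answer: iqa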